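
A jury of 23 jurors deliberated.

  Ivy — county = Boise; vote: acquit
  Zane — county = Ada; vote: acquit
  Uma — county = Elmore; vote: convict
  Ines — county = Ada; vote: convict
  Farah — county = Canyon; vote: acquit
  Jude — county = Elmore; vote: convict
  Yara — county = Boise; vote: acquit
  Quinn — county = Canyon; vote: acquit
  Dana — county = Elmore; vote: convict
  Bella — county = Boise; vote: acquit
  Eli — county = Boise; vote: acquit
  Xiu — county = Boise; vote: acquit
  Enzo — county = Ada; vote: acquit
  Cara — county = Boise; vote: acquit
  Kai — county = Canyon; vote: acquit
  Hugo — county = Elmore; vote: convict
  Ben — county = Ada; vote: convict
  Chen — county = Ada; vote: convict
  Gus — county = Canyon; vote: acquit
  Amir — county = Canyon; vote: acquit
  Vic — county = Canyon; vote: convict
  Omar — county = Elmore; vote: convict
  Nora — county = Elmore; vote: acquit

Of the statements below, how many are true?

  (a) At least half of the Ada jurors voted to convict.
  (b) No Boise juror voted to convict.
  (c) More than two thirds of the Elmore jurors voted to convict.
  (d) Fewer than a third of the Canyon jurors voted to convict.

(a) Ada: |A| = 5, |A ∩ B| = 3; needs |A ∩ B| ≥ |A ∖ B| — true.
(b) Boise: |A| = 6, |A ∩ B| = 0; needs A ∩ B = ∅ (|A ∩ B| = 0) — true.
(c) Elmore: |A| = 6, |A ∩ B| = 5; needs |A ∩ B| / |A| > 2/3 — true.
(d) Canyon: |A| = 6, |A ∩ B| = 1; needs |A ∩ B| / |A| < 1/3 — true.

4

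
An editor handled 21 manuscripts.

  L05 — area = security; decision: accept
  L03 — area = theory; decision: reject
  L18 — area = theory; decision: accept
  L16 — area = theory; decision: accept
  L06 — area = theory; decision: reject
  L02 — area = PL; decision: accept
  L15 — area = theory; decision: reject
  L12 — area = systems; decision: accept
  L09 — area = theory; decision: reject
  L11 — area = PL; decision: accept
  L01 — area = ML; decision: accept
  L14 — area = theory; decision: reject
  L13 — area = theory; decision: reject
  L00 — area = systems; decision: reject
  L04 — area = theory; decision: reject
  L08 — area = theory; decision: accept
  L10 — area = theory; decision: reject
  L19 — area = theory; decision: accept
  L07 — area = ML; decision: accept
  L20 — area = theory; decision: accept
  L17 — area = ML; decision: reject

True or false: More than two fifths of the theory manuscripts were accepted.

'More than two fifths of the theory manuscripts were accepted' holds iff |A ∩ B| / |A| > 2/5.
A (the restrictor) = {L03, L18, L16, L06, L15, L09, L14, L13, L04, L08, L10, L19, L20}, |A| = 13.
A ∩ B = {L18, L16, L08, L19, L20}, so |A ∩ B| = 5.
A ∖ B = {L03, L06, L15, L09, L14, L13, L04, L10}, so |A ∖ B| = 8.
|A ∩ B|/|A| = 5/13, so the statement is false.

False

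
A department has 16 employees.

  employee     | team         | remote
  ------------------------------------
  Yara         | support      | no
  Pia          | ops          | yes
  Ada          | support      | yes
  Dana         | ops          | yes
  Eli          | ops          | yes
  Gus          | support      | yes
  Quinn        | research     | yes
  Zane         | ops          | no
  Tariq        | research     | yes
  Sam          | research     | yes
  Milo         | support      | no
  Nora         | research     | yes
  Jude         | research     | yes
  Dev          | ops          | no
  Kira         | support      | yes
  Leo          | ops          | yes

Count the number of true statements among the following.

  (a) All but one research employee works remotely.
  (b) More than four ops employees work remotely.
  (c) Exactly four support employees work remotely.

0

(a) research: |A| = 5, |A ∩ B| = 5; needs |A ∖ B| = 1 — false.
(b) ops: |A| = 6, |A ∩ B| = 4; needs |A ∩ B| > 4 — false.
(c) support: |A| = 5, |A ∩ B| = 3; needs |A ∩ B| = 4 — false.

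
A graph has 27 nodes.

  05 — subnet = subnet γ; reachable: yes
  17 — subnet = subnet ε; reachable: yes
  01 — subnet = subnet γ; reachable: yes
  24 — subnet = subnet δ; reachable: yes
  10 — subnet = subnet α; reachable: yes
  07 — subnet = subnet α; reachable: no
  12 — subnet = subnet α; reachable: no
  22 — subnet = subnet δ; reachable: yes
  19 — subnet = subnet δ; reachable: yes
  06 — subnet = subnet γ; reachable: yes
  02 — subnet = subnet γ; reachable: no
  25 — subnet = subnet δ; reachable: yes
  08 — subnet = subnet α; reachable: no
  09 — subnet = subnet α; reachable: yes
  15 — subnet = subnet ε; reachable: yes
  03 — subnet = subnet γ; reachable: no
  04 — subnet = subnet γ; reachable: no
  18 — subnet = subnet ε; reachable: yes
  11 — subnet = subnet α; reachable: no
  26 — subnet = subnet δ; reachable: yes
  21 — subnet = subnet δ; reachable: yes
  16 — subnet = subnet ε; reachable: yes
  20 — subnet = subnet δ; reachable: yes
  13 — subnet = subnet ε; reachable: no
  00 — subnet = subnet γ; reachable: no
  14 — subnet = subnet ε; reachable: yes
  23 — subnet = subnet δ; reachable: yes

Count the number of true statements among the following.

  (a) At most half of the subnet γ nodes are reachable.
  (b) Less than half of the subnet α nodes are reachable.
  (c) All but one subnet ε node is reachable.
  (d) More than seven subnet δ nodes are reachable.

4

(a) subnet γ: |A| = 7, |A ∩ B| = 3; needs |A ∩ B| ≤ |A ∖ B| — true.
(b) subnet α: |A| = 6, |A ∩ B| = 2; needs |A ∩ B| < |A ∖ B| — true.
(c) subnet ε: |A| = 6, |A ∩ B| = 5; needs |A ∖ B| = 1 — true.
(d) subnet δ: |A| = 8, |A ∩ B| = 8; needs |A ∩ B| > 7 — true.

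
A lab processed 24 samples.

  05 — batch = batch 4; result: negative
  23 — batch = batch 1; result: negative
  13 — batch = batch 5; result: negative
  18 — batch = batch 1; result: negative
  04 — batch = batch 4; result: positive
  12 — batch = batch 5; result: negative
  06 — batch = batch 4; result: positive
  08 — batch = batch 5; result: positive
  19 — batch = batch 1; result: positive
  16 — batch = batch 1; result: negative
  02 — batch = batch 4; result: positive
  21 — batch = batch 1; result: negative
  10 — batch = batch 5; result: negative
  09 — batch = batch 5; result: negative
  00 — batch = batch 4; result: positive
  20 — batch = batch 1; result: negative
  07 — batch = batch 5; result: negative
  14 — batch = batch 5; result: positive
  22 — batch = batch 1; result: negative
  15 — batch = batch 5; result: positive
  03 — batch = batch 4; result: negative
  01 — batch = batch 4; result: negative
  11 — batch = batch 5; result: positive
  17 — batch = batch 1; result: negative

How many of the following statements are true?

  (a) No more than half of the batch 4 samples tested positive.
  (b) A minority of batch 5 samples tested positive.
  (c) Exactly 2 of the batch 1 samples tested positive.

(a) batch 4: |A| = 7, |A ∩ B| = 4; needs |A ∩ B| ≤ |A ∖ B| — false.
(b) batch 5: |A| = 9, |A ∩ B| = 4; needs |A ∩ B| < |A ∖ B| — true.
(c) batch 1: |A| = 8, |A ∩ B| = 1; needs |A ∩ B| = 2 — false.

1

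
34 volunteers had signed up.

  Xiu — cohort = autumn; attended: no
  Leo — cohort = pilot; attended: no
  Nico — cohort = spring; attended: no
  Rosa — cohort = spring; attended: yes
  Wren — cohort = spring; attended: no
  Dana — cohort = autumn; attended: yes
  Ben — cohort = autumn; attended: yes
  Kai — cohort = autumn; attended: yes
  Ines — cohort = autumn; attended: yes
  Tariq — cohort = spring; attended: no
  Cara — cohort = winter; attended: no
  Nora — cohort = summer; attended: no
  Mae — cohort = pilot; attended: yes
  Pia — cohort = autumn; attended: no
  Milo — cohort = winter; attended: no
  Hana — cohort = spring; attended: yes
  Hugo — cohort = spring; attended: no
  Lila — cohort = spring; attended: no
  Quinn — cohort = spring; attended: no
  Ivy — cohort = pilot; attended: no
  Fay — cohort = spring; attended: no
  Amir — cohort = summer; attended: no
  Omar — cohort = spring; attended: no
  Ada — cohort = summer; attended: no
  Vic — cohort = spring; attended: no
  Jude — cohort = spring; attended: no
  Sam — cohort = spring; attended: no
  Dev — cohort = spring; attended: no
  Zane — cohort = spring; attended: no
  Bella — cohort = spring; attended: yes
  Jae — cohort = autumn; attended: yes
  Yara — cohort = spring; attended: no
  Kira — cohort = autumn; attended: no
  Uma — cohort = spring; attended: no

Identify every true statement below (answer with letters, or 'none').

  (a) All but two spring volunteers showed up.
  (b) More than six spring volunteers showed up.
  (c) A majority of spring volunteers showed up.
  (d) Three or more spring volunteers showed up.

(d)

|A| = 18, |A ∩ B| = 3, |A ∖ B| = 15.
(a) |A ∖ B| = 2: fails.
(b) |A ∩ B| > 6: fails.
(c) |A ∩ B| > |A ∖ B|: fails.
(d) |A ∩ B| ≥ 3: holds.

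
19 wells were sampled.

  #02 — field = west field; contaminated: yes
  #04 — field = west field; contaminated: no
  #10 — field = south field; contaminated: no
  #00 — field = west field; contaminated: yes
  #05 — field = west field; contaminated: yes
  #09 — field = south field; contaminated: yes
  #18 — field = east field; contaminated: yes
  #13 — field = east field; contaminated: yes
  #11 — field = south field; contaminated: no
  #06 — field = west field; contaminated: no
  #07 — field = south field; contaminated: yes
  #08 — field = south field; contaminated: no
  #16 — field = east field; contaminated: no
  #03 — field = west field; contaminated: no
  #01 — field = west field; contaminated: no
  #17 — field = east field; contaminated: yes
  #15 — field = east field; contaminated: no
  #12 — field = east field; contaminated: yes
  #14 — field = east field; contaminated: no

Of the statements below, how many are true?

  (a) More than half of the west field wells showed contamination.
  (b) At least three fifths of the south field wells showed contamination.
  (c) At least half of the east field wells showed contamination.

(a) west field: |A| = 7, |A ∩ B| = 3; needs |A ∩ B| > |A ∖ B| — false.
(b) south field: |A| = 5, |A ∩ B| = 2; needs |A ∩ B| / |A| ≥ 3/5 — false.
(c) east field: |A| = 7, |A ∩ B| = 4; needs |A ∩ B| ≥ |A ∖ B| — true.

1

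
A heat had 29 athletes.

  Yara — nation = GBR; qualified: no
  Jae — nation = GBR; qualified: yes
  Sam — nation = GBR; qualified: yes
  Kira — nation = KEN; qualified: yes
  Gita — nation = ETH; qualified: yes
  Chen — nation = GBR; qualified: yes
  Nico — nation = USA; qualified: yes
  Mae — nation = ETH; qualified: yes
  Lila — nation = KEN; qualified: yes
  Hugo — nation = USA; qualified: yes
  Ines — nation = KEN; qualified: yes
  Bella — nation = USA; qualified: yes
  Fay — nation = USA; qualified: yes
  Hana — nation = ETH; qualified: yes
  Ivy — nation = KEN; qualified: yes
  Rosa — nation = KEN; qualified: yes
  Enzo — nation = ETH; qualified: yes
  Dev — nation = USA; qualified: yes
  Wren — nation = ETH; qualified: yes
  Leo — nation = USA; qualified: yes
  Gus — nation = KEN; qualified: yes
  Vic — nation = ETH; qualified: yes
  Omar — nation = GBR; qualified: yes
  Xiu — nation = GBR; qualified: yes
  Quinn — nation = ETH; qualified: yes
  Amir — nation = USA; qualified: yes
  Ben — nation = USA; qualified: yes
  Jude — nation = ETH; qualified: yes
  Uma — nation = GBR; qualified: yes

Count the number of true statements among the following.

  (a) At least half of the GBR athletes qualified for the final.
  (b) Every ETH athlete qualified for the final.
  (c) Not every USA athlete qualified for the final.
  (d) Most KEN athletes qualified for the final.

3

(a) GBR: |A| = 7, |A ∩ B| = 6; needs |A ∩ B| ≥ |A ∖ B| — true.
(b) ETH: |A| = 8, |A ∩ B| = 8; needs A ⊆ B, i.e. every element of A is in B (|A ∖ B| = 0) — true.
(c) USA: |A| = 8, |A ∩ B| = 8; needs A ⊄ B (|A ∖ B| ≥ 1) — false.
(d) KEN: |A| = 6, |A ∩ B| = 6; needs |A ∩ B| > |A ∖ B| — true.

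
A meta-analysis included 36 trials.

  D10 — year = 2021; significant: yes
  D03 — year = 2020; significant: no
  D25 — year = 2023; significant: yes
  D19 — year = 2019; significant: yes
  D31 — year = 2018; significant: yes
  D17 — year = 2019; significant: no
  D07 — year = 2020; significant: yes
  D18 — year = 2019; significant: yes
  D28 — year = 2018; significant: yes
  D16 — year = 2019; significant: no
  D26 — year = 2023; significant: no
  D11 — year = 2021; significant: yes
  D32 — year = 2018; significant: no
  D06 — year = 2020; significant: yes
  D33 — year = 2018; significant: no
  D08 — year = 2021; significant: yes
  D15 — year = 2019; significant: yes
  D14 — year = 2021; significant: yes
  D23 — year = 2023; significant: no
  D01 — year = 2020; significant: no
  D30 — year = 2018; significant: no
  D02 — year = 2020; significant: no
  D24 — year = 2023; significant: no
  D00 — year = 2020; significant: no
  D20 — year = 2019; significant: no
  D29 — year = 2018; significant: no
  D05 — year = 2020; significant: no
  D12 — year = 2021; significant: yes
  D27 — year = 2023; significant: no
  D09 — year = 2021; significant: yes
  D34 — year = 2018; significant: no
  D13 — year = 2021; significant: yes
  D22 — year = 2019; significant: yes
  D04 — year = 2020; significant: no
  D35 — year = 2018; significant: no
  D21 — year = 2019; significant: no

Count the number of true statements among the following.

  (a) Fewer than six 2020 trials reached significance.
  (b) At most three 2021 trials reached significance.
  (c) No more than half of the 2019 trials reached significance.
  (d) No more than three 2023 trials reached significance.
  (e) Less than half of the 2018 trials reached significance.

(a) 2020: |A| = 8, |A ∩ B| = 2; needs |A ∩ B| < 6 — true.
(b) 2021: |A| = 7, |A ∩ B| = 7; needs |A ∩ B| ≤ 3 — false.
(c) 2019: |A| = 8, |A ∩ B| = 4; needs |A ∩ B| ≤ |A ∖ B| — true.
(d) 2023: |A| = 5, |A ∩ B| = 1; needs |A ∩ B| ≤ 3 — true.
(e) 2018: |A| = 8, |A ∩ B| = 2; needs |A ∩ B| < |A ∖ B| — true.

4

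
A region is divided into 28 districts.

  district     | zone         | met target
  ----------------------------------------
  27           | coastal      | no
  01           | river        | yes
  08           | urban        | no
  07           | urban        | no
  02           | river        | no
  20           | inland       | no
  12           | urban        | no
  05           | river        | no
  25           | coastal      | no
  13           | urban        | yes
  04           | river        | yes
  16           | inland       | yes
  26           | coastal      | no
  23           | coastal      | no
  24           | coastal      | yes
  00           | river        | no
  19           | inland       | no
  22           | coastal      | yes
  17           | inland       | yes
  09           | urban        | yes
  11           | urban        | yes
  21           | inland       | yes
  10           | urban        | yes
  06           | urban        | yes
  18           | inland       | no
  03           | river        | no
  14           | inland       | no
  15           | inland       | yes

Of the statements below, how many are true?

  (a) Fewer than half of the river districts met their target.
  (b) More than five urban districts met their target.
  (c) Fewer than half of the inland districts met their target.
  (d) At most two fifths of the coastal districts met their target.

(a) river: |A| = 6, |A ∩ B| = 2; needs |A ∩ B| < |A ∖ B| — true.
(b) urban: |A| = 8, |A ∩ B| = 5; needs |A ∩ B| > 5 — false.
(c) inland: |A| = 8, |A ∩ B| = 4; needs |A ∩ B| < |A ∖ B| — false.
(d) coastal: |A| = 6, |A ∩ B| = 2; needs |A ∩ B| / |A| ≤ 2/5 — true.

2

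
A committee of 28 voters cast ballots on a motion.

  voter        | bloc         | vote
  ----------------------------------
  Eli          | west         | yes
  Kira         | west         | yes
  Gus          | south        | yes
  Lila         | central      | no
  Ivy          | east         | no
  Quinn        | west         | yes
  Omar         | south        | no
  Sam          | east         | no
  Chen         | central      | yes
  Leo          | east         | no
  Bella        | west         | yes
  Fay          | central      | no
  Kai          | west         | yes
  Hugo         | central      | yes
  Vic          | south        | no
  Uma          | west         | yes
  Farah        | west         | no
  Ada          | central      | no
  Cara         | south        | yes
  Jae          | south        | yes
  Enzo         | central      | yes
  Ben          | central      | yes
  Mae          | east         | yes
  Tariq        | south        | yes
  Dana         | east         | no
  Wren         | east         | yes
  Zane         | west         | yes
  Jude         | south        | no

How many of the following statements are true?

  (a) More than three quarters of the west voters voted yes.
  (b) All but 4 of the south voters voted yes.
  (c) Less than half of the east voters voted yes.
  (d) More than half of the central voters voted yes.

3

(a) west: |A| = 8, |A ∩ B| = 7; needs |A ∩ B| / |A| > 3/4 — true.
(b) south: |A| = 7, |A ∩ B| = 4; needs |A ∖ B| = 4 — false.
(c) east: |A| = 6, |A ∩ B| = 2; needs |A ∩ B| < |A ∖ B| — true.
(d) central: |A| = 7, |A ∩ B| = 4; needs |A ∩ B| > |A ∖ B| — true.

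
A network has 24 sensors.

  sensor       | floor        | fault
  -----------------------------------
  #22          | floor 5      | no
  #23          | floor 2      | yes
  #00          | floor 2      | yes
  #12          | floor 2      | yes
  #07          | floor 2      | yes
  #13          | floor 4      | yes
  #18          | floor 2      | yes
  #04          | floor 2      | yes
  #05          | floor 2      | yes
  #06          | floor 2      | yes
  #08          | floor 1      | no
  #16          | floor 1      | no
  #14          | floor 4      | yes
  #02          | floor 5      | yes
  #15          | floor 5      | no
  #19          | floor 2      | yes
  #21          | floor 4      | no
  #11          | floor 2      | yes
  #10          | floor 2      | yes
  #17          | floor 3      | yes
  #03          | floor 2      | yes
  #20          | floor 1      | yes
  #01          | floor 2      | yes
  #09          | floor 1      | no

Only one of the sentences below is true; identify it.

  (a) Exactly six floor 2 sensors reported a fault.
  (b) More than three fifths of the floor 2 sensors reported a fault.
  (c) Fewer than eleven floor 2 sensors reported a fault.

(b)

|A| = 13, |A ∩ B| = 13, |A ∖ B| = 0.
(a) requires |A ∩ B| = 6: false.
(b) requires |A ∩ B| / |A| > 3/5: true.
(c) requires |A ∩ B| < 11: false.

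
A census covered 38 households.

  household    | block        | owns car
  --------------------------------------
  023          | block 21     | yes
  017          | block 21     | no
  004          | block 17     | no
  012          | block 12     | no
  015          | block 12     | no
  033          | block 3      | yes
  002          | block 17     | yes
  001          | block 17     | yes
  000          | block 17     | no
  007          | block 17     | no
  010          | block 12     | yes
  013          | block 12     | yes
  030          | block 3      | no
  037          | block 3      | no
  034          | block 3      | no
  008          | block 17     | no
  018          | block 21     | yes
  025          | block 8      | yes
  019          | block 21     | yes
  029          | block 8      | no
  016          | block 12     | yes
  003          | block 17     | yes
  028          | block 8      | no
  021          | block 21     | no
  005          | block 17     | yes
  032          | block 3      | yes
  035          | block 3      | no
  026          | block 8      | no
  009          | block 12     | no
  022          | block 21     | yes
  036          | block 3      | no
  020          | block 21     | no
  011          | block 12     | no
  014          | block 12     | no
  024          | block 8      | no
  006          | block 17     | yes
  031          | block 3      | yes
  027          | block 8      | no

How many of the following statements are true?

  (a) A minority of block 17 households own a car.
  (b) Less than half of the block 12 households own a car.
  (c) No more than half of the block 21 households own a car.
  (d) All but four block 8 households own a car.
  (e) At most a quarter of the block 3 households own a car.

1

(a) block 17: |A| = 9, |A ∩ B| = 5; needs |A ∩ B| < |A ∖ B| — false.
(b) block 12: |A| = 8, |A ∩ B| = 3; needs |A ∩ B| < |A ∖ B| — true.
(c) block 21: |A| = 7, |A ∩ B| = 4; needs |A ∩ B| ≤ |A ∖ B| — false.
(d) block 8: |A| = 6, |A ∩ B| = 1; needs |A ∖ B| = 4 — false.
(e) block 3: |A| = 8, |A ∩ B| = 3; needs |A ∩ B| / |A| ≤ 1/4 — false.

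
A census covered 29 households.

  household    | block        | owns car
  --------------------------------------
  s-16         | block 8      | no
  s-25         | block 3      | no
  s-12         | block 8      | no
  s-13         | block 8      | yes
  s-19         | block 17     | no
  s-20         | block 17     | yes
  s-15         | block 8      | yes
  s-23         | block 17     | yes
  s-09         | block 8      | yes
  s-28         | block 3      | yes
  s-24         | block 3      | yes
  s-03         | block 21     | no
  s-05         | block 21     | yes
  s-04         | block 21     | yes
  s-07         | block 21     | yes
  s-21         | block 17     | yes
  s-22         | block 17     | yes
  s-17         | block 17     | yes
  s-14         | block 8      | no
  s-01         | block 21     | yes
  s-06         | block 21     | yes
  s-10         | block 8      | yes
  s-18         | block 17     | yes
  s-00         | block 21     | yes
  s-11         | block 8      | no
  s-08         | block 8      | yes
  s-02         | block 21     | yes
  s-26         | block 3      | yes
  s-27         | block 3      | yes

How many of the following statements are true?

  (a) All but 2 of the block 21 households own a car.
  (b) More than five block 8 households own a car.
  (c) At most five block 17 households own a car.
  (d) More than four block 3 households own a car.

(a) block 21: |A| = 8, |A ∩ B| = 7; needs |A ∖ B| = 2 — false.
(b) block 8: |A| = 9, |A ∩ B| = 5; needs |A ∩ B| > 5 — false.
(c) block 17: |A| = 7, |A ∩ B| = 6; needs |A ∩ B| ≤ 5 — false.
(d) block 3: |A| = 5, |A ∩ B| = 4; needs |A ∩ B| > 4 — false.

0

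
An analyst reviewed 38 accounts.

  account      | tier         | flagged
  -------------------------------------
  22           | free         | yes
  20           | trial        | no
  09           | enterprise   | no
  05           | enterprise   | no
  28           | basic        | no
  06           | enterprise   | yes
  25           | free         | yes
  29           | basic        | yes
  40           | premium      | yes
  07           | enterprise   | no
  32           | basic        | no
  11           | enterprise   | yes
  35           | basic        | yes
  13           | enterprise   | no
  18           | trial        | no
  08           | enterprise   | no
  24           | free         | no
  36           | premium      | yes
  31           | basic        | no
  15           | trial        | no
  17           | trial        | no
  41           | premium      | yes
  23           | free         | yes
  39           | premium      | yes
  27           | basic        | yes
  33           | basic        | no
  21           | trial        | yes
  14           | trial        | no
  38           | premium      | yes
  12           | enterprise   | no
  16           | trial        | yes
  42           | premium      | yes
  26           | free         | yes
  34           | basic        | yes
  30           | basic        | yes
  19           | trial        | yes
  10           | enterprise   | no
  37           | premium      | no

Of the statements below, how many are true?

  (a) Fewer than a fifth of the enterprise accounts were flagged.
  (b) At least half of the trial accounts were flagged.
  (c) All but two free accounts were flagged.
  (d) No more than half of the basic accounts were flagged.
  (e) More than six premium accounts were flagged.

(a) enterprise: |A| = 9, |A ∩ B| = 2; needs |A ∩ B| / |A| < 1/5 — false.
(b) trial: |A| = 8, |A ∩ B| = 3; needs |A ∩ B| ≥ |A ∖ B| — false.
(c) free: |A| = 5, |A ∩ B| = 4; needs |A ∖ B| = 2 — false.
(d) basic: |A| = 9, |A ∩ B| = 5; needs |A ∩ B| ≤ |A ∖ B| — false.
(e) premium: |A| = 7, |A ∩ B| = 6; needs |A ∩ B| > 6 — false.

0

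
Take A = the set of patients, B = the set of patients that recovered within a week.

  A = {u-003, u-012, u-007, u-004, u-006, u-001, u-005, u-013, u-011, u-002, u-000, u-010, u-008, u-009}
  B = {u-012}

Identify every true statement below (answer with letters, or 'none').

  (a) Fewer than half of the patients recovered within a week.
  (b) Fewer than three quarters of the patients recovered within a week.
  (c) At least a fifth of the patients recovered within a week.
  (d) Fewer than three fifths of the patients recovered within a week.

(a), (b), (d)

|A| = 14, |A ∩ B| = 1, |A ∖ B| = 13.
(a) |A ∩ B| < |A ∖ B|: holds.
(b) |A ∩ B| / |A| < 3/4: holds.
(c) |A ∩ B| / |A| ≥ 1/5: fails.
(d) |A ∩ B| / |A| < 3/5: holds.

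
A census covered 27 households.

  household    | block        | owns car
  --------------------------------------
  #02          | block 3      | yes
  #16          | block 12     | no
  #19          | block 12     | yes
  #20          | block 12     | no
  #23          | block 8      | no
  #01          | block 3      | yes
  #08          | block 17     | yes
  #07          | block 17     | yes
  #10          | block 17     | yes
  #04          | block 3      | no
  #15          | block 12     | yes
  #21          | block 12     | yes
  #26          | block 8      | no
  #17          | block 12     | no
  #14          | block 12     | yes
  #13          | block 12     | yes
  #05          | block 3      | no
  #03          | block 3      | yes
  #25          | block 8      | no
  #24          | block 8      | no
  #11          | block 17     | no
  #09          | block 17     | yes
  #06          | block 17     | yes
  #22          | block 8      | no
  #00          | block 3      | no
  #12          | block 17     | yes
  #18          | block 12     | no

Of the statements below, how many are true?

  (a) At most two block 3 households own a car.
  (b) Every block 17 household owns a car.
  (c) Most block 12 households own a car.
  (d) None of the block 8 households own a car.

(a) block 3: |A| = 6, |A ∩ B| = 3; needs |A ∩ B| ≤ 2 — false.
(b) block 17: |A| = 7, |A ∩ B| = 6; needs A ⊆ B, i.e. every element of A is in B (|A ∖ B| = 0) — false.
(c) block 12: |A| = 9, |A ∩ B| = 5; needs |A ∩ B| > |A ∖ B| — true.
(d) block 8: |A| = 5, |A ∩ B| = 0; needs A ∩ B = ∅ (|A ∩ B| = 0) — true.

2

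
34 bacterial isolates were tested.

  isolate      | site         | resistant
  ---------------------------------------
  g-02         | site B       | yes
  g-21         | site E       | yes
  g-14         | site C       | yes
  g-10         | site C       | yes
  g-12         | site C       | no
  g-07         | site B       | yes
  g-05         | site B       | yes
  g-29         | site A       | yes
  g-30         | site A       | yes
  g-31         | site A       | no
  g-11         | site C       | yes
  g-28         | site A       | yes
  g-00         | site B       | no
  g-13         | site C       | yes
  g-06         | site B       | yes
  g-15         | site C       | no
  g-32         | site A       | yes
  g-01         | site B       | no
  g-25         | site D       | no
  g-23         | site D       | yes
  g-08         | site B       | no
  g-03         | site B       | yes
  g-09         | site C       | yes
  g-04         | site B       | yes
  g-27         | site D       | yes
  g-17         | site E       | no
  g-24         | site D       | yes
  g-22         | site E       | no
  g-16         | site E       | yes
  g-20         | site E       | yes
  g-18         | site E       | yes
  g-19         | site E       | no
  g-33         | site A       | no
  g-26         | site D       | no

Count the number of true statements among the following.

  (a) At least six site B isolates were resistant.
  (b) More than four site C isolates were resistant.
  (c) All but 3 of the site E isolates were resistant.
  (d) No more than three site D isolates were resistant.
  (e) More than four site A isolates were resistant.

4

(a) site B: |A| = 9, |A ∩ B| = 6; needs |A ∩ B| ≥ 6 — true.
(b) site C: |A| = 7, |A ∩ B| = 5; needs |A ∩ B| > 4 — true.
(c) site E: |A| = 7, |A ∩ B| = 4; needs |A ∖ B| = 3 — true.
(d) site D: |A| = 5, |A ∩ B| = 3; needs |A ∩ B| ≤ 3 — true.
(e) site A: |A| = 6, |A ∩ B| = 4; needs |A ∩ B| > 4 — false.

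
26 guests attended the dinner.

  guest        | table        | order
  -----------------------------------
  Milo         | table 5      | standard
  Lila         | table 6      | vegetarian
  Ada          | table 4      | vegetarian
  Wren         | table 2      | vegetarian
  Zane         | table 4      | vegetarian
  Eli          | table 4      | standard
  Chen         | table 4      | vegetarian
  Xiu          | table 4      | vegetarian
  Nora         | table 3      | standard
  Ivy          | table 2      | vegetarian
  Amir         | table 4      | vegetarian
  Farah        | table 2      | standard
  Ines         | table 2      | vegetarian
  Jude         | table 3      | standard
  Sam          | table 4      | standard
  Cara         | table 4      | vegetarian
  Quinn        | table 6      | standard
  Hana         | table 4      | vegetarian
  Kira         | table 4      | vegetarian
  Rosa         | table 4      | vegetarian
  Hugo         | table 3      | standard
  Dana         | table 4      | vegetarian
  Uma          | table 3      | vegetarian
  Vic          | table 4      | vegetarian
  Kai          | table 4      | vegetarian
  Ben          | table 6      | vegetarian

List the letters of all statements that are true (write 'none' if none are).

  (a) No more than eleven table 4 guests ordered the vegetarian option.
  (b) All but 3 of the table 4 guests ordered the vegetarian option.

none

|A| = 14, |A ∩ B| = 12, |A ∖ B| = 2.
(a) |A ∩ B| ≤ 11: fails.
(b) |A ∖ B| = 3: fails.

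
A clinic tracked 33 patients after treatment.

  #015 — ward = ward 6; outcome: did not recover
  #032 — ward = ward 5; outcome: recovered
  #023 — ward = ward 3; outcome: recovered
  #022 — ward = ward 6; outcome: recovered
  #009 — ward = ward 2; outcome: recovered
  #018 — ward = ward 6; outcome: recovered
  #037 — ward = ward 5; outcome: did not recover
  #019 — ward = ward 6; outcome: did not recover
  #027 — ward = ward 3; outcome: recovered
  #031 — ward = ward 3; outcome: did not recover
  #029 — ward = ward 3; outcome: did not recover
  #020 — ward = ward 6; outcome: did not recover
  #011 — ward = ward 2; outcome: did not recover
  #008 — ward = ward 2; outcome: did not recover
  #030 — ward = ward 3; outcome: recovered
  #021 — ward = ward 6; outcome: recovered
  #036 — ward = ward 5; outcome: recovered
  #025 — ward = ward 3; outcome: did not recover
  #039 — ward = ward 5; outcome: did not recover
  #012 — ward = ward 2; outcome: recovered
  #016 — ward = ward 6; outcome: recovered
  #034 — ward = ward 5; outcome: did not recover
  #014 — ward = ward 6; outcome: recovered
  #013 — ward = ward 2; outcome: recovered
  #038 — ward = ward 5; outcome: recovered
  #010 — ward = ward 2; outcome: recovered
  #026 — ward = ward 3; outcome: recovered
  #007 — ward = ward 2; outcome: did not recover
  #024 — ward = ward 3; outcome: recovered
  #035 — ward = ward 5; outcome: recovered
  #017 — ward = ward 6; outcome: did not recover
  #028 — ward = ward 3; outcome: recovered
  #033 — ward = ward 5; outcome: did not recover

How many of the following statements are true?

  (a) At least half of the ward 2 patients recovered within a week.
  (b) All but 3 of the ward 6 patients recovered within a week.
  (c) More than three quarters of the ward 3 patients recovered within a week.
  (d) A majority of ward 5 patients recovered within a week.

(a) ward 2: |A| = 7, |A ∩ B| = 4; needs |A ∩ B| ≥ |A ∖ B| — true.
(b) ward 6: |A| = 9, |A ∩ B| = 5; needs |A ∖ B| = 3 — false.
(c) ward 3: |A| = 9, |A ∩ B| = 6; needs |A ∩ B| / |A| > 3/4 — false.
(d) ward 5: |A| = 8, |A ∩ B| = 4; needs |A ∩ B| > |A ∖ B| — false.

1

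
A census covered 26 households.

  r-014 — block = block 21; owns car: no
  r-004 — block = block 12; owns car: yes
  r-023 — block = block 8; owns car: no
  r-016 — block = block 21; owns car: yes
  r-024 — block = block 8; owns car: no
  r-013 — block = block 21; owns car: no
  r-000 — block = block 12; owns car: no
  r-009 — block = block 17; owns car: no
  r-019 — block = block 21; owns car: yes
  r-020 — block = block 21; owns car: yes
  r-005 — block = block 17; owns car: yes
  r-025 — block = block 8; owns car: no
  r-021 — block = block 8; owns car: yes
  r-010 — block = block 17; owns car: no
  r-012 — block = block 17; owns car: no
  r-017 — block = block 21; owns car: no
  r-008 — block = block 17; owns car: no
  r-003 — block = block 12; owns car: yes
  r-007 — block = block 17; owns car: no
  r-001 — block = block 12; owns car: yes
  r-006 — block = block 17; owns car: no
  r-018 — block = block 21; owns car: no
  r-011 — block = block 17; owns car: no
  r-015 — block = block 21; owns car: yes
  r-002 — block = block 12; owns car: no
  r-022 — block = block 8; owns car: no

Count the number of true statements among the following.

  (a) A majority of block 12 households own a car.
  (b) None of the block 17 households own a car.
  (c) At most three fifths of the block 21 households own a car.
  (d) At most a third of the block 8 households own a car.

(a) block 12: |A| = 5, |A ∩ B| = 3; needs |A ∩ B| > |A ∖ B| — true.
(b) block 17: |A| = 8, |A ∩ B| = 1; needs A ∩ B = ∅ (|A ∩ B| = 0) — false.
(c) block 21: |A| = 8, |A ∩ B| = 4; needs |A ∩ B| / |A| ≤ 3/5 — true.
(d) block 8: |A| = 5, |A ∩ B| = 1; needs |A ∩ B| / |A| ≤ 1/3 — true.

3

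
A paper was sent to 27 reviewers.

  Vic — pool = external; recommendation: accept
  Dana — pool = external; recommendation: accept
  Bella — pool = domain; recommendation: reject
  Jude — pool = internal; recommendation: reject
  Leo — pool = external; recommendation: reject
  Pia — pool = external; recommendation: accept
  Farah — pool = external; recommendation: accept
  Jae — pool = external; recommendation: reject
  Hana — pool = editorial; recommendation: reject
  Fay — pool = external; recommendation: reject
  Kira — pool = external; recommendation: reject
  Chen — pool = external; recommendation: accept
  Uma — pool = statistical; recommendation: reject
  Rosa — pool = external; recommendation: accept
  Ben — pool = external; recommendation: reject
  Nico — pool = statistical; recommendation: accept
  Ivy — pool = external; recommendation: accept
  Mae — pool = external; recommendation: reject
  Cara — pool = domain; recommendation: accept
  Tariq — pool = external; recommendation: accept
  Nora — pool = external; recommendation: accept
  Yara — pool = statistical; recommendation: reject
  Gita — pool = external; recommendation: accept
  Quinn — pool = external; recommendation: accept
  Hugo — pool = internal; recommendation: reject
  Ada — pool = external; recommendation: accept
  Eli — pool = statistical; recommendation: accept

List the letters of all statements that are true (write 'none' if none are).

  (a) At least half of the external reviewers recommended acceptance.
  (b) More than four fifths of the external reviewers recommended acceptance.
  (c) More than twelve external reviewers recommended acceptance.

(a)

|A| = 18, |A ∩ B| = 12, |A ∖ B| = 6.
(a) |A ∩ B| ≥ |A ∖ B|: holds.
(b) |A ∩ B| / |A| > 4/5: fails.
(c) |A ∩ B| > 12: fails.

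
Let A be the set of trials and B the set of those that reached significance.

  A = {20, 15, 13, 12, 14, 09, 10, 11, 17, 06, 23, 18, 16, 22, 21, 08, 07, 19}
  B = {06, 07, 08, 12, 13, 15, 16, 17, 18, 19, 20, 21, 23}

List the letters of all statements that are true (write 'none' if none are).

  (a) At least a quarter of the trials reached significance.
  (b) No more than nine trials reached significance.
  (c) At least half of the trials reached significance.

|A| = 18, |A ∩ B| = 13, |A ∖ B| = 5.
(a) |A ∩ B| / |A| ≥ 1/4: holds.
(b) |A ∩ B| ≤ 9: fails.
(c) |A ∩ B| ≥ |A ∖ B|: holds.

(a), (c)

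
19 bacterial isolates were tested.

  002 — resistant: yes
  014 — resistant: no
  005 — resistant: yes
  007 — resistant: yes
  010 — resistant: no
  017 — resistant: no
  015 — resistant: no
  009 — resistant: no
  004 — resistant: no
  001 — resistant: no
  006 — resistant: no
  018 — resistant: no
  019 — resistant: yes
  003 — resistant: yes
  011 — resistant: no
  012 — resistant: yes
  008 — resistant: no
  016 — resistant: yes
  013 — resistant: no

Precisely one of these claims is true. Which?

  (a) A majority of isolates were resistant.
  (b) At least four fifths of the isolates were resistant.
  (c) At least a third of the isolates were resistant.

(c)

|A| = 19, |A ∩ B| = 7, |A ∖ B| = 12.
(a) requires |A ∩ B| > |A ∖ B|: false.
(b) requires |A ∩ B| / |A| ≥ 4/5: false.
(c) requires |A ∩ B| / |A| ≥ 1/3: true.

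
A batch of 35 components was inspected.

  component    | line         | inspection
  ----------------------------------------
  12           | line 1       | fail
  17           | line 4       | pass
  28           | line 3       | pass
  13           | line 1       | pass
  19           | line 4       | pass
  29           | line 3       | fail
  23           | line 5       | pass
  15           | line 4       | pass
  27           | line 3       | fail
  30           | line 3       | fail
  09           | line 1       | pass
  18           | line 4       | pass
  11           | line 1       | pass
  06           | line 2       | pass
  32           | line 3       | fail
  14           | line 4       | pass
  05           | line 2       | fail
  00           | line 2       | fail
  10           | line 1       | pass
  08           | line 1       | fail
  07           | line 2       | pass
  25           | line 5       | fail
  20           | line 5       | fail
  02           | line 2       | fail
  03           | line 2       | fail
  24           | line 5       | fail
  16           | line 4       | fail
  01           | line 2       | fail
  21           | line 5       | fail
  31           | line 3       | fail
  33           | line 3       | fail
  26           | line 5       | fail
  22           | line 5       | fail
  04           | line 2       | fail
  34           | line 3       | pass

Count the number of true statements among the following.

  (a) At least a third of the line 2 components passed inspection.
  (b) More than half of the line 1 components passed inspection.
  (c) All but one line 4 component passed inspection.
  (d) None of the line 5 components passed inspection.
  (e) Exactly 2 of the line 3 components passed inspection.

(a) line 2: |A| = 8, |A ∩ B| = 2; needs |A ∩ B| / |A| ≥ 1/3 — false.
(b) line 1: |A| = 6, |A ∩ B| = 4; needs |A ∩ B| > |A ∖ B| — true.
(c) line 4: |A| = 6, |A ∩ B| = 5; needs |A ∖ B| = 1 — true.
(d) line 5: |A| = 7, |A ∩ B| = 1; needs A ∩ B = ∅ (|A ∩ B| = 0) — false.
(e) line 3: |A| = 8, |A ∩ B| = 2; needs |A ∩ B| = 2 — true.

3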